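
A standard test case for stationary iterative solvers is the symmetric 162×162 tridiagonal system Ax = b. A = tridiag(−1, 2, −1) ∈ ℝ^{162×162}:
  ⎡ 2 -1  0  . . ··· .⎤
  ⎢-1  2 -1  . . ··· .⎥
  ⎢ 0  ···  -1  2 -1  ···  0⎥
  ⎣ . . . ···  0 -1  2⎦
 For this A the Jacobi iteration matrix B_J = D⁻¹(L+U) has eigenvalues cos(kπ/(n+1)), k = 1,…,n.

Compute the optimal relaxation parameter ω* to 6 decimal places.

ω* = 1.962184

With n=162, ρ(Jacobi) = cos(π/163) = 0.999814.
√(1 − cos²(π/163)) = sin(π/163) ≈ 0.0192724.
So ω* = 2/1.0192724 = 1.962184 (Young).
At ω = 1.962184 every |λ(B_ω)| = ω−1, so ρ_SOR = 0.962184.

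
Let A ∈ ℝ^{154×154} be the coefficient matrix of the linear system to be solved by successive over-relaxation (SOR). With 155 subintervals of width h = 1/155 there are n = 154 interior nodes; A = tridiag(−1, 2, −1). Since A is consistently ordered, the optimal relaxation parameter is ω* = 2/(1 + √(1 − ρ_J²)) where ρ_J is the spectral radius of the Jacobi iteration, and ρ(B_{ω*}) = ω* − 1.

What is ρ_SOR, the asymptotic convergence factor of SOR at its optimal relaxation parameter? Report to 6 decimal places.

With n=154, ρ(Jacobi) = cos(π/155) = 0.999795.
1 − cos²(π/155) = sin²(π/155) ⇒ √(1−ρ_J²) = sin(π/155) = 0.0202670.
ω* = 2/(1+0.0202670) = 1.960271
[ρ_SOR] ω* − 1 = 0.960271.

ρ_SOR = 0.960271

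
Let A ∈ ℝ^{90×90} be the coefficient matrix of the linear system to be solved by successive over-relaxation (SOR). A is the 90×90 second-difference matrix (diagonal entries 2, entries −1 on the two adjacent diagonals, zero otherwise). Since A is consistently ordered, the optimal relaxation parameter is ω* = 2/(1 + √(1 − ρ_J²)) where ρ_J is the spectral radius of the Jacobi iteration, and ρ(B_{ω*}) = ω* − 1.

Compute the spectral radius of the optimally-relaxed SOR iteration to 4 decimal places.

ρ_J = max_k |cos(kπ/91)| = cos(π/91) = 0.9994
√(1−ρ_J²) = |sin(π/91)| = 0.03452
ω* = 2 / (1 + 0.03452) = 2 / 1.03452 ≈ 1.9333.
At ω = 1.9333 every |λ(B_ω)| = ω−1, so ρ_SOR = 0.9333.

ρ_SOR = 0.9333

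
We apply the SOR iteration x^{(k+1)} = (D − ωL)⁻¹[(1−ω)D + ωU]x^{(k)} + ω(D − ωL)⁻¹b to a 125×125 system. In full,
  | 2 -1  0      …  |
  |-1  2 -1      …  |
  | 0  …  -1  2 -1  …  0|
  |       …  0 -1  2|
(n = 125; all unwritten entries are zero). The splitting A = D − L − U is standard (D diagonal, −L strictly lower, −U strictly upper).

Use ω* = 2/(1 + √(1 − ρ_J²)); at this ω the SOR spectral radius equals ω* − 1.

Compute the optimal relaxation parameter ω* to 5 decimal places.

ρ_J = max_k |cos(kπ/126)| = cos(π/126) = 0.99969
root = sin(π/126) = 0.024931  (since 1−cos² = sin²).
ω* = 2/(1 + 0.024931) = 2/1.024931 = 1.95135.
[ρ_SOR] ω* − 1 = 0.95135.

ω* = 1.95135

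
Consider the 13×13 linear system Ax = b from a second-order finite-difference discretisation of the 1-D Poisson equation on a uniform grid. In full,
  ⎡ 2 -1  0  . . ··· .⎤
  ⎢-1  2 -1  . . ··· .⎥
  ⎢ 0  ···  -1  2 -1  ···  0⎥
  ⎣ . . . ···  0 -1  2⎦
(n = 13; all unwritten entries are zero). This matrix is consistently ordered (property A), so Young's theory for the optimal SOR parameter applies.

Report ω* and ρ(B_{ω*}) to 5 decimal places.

½·tridiag(1,0,1) at n=13: λ_k = cos(kπ/14); max |λ| at k=1 ⇒ ρ_J = cos(π/14) ≈ 0.97493.
√(1−ρ_J²) = |sin(π/14)| = 0.222521
ω* = 2/(1+0.222521) = 1.63596
[ρ_SOR] ω* − 1 = 0.63596.

ω* = 1.63596, ρ_SOR = 0.63596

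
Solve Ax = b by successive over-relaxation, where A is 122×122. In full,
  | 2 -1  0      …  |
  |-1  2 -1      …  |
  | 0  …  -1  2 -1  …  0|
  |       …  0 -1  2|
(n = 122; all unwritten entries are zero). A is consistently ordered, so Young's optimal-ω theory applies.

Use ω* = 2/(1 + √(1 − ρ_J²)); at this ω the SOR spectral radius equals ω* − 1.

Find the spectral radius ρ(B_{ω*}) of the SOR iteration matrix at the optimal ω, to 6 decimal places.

spectrum of D⁻¹(L+U) = {cos(kπ/123) : 1≤k≤122}; ρ_J = cos(π/123) = 0.999674.
√(1−ρ_J²) = |sin(π/123)| = 0.0255386
[ω*] 2 ÷ (1 + 0.0255386) = 2 ÷ 1.0255386 = 1.950195.
Hence ρ(B_{ω*}) = 1.950195 − 1 = 0.950195.

ρ_SOR = 0.950195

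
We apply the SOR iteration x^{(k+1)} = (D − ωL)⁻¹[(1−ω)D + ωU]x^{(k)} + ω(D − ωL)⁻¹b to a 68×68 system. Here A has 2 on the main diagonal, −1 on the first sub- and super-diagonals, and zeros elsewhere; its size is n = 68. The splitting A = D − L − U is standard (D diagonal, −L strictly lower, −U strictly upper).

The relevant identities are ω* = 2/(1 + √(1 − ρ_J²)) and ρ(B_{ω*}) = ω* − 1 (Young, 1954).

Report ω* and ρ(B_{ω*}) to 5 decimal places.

ω* = 1.91293, ρ_SOR = 0.91293

With n=68, ρ(Jacobi) = cos(π/69) = 0.99896.
√(1−ρ_J²) = |sin(π/69)| = 0.045515
ω* = 2/(1+0.045515) = 1.91293
ρ_SOR = ω* − 1 ≈ 0.91293.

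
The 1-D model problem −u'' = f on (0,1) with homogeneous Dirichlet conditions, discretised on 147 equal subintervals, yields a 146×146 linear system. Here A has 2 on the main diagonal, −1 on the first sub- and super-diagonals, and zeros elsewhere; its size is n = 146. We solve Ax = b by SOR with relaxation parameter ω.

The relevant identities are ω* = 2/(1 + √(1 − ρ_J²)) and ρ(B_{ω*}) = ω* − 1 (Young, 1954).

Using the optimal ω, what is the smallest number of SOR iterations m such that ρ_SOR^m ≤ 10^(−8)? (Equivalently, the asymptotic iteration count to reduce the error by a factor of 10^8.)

[ρ_J] n=146: ρ(B_J) = cos(π/(n+1)) = cos(π/147) = 0.9997716.
1 − cos²(π/147) = sin²(π/147) ⇒ √(1−ρ_J²) = sin(π/147) = 0.0213698.
Young: ω* = 2/(1+√(1−ρ_J²)) = 2/(1+0.0213698) = 2/1.0213698 = 1.9581546.
and ρ(B_{ω*}) = 1.9581546 − 1 = 0.9581546.
m ≥ 8·ln10 / (−ln 0.9581546) = 430.933; smallest integer m = 431.

m = 431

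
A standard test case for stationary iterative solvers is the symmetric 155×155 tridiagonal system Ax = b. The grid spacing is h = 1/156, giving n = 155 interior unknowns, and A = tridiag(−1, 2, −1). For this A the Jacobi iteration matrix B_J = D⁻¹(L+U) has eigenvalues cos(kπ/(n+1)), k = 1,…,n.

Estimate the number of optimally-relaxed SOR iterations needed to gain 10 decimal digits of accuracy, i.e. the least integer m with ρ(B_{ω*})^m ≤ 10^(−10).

m = 572

ρ_J = max_k |cos(kπ/156)| = cos(π/156) = 0.9997972
√(1 − cos²(π/156)) = sin(π/156) ≈ 0.0201371.
Young: ω* = 2/(1+√(1−ρ_J²)) = 2/(1+0.0201371) = 2/1.0201371 = 1.9605208.
ρ_SOR = ω* − 1 = 1.9605208 − 1 = 0.9605208.
ρ_SOR^m ≤ 10^(−10) ⇔ m ≥ 10·ln10/(−ln 0.9605208) = 23.0259/0.0402796 = 571.652; m = ⌈571.652⌉ = 572.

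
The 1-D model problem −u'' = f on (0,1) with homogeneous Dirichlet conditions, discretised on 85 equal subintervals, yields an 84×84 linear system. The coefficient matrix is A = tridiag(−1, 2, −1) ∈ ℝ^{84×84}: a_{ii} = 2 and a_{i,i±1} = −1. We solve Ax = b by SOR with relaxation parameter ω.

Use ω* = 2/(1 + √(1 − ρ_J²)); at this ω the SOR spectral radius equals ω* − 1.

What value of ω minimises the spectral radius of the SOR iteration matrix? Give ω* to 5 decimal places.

ω* = 1.92873

ρ_J = max_k |cos(kπ/85)| = cos(π/85) = 0.99932
√(1 − cos²(π/85)) = sin(π/85) ≈ 0.036951.
ω* = 2 / (1 + 0.036951) = 2 / 1.036951 ≈ 1.92873.
[ρ_SOR] ω* − 1 = 0.92873.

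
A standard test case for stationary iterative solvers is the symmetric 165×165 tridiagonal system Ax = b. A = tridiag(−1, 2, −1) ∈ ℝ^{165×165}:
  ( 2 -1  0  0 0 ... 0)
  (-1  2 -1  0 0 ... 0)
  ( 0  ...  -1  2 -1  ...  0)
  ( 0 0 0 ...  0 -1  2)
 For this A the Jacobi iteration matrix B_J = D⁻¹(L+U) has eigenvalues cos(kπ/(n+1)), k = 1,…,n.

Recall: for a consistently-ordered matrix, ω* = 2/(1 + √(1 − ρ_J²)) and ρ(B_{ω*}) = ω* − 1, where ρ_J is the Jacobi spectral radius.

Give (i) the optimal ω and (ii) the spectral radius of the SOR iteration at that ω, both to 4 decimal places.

ω* = 1.9629, ρ_SOR = 0.9629

B_J for the 165×165 system has eigenvalues cos(kπ/166); ρ_J = cos(π/166) = 0.9998.
root = sin(π/166) = 0.01892  (since 1−cos² = sin²).
[ω*] 2 ÷ (1 + 0.01892) = 2 ÷ 1.01892 = 1.9629.
and ρ(B_{ω*}) = 1.9629 − 1 = 0.9629.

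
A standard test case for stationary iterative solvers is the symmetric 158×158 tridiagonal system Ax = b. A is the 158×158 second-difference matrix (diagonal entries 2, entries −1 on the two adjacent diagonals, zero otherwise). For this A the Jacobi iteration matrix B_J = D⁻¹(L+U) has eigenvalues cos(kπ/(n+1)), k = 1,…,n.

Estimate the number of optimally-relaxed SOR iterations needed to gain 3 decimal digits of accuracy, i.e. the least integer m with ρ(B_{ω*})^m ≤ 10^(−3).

m = 175

ρ_J = max_k |cos(kπ/159)| = cos(π/159) = 0.9998048
√(1−ρ_J²) simplifies to sin(π/159) = 0.0197572.
ω* = 2 / (1 + 0.0197572) = 2 / 1.0197572 ≈ 1.9612512.
At ω = 1.9612512 every |λ(B_ω)| = ω−1, so ρ_SOR = 0.9612512.
ρ_SOR^m ≤ 10^(−3) ⇔ m ≥ 3·ln10/(−ln 0.9612512) = 6.90776/0.0395195 = 174.794; m = ⌈174.794⌉ = 175.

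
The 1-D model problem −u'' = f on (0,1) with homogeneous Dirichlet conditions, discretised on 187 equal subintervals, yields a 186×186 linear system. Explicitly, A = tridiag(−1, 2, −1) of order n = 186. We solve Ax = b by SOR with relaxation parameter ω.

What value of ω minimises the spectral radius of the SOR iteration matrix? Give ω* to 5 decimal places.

B_J for the 186×186 system has eigenvalues cos(kπ/187); ρ_J = cos(π/187) = 0.99986.
√(1−ρ_J²) simplifies to sin(π/187) = 0.016799.
Young: ω* = 2/(1+√(1−ρ_J²)) = 2/(1+0.016799) = 2/1.016799 = 1.96696.
ρ_SOR = ω* − 1 = 1.96696 − 1 = 0.96696.

ω* = 1.96696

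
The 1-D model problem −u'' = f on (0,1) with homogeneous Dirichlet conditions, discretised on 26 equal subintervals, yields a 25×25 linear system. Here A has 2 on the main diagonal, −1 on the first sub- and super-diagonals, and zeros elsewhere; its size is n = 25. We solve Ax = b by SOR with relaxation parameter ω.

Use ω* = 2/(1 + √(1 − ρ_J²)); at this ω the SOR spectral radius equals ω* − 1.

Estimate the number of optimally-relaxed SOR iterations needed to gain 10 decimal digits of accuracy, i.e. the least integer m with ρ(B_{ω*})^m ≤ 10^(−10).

n=25: λ(B_J) = 1 − λ(A)/2 = cos(kπ/26); k=1 gives ρ_J = 0.9927089.
root = sin(π/26) = 0.1205367  (since 1−cos² = sin²).
ω* = 2 / (1 + 0.1205367) = 2 / 1.1205367 ≈ 1.7848590.
[ρ_SOR] ω* − 1 = 0.7848590.
Need (0.7848590)^m ≤ 10^(−10): m ≥ 10·ln10/|ln 0.7848590| = 23.0259/0.242251 = 95.050 ⇒ m = 96.

m = 96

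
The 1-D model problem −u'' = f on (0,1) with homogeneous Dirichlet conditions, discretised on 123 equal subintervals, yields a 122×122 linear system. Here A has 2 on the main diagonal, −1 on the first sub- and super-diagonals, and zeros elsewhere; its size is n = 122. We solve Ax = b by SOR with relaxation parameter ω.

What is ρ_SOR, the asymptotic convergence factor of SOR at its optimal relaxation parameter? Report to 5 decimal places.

[ρ_J] n=122: ρ(B_J) = cos(π/(n+1)) = cos(π/123) = 0.99967.
1 − cos²(π/123) = sin²(π/123) ⇒ √(1−ρ_J²) = sin(π/123) = 0.025539.
So ω* = 2/1.025539 = 1.95019 (Young).
and ρ(B_{ω*}) = 1.95019 − 1 = 0.95019.

ρ_SOR = 0.95019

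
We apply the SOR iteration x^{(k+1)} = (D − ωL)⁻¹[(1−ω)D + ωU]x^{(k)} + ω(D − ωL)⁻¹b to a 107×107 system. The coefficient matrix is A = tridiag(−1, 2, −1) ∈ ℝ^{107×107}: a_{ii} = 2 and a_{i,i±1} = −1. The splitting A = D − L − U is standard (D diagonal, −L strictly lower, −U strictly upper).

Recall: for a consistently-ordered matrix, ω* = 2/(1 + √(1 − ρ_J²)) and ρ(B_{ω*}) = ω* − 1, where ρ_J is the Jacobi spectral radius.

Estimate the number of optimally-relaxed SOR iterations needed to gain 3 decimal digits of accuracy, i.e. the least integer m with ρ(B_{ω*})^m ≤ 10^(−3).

m = 119

With n=107, ρ(Jacobi) = cos(π/108) = 0.9995770.
root = sin(π/108) = 0.0290847  (since 1−cos² = sin²).
Then 2/(1+√(1−ρ_J²)) = 2/(1+0.0290847); ω* = 2/1.0290847 = 1.9434746.
At ω = 1.9434746 every |λ(B_ω)| = ω−1, so ρ_SOR = 0.9434746.
ρ_SOR^m ≤ 10^(−3) ⇔ m ≥ 3·ln10/(−ln 0.9434746) = 6.90776/0.0581858 = 118.719; m = ⌈118.719⌉ = 119.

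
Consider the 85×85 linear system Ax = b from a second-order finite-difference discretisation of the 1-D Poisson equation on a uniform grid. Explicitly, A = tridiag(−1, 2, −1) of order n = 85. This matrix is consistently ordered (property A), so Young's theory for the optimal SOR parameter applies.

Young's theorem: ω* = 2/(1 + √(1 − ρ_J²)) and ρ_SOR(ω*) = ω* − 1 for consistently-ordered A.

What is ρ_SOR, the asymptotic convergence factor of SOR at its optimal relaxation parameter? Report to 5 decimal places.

With n=85, ρ(Jacobi) = cos(π/86) = 0.99933.
1 − cos²(π/86) = sin²(π/86) ⇒ √(1−ρ_J²) = sin(π/86) = 0.036522.
Young: ω* = 2/(1+√(1−ρ_J²)) = 2/(1+0.036522) = 2/1.036522 = 1.92953.
ρ_SOR = ω* − 1 ≈ 0.92953.

ρ_SOR = 0.92953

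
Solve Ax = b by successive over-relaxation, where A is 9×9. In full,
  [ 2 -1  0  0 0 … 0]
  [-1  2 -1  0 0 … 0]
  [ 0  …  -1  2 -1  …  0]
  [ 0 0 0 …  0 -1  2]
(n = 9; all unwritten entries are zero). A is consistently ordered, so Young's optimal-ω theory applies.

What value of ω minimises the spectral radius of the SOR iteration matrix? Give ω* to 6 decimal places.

spectrum of D⁻¹(L+U) = {cos(kπ/10) : 1≤k≤9}; ρ_J = cos(π/10) = 0.951057.
√(1 − cos²(π/10)) = sin(π/10) ≈ 0.3090170.
So ω* = 2/1.3090170 = 1.527864 (Young).
Hence ρ(B_{ω*}) = 1.527864 − 1 = 0.527864.

ω* = 1.527864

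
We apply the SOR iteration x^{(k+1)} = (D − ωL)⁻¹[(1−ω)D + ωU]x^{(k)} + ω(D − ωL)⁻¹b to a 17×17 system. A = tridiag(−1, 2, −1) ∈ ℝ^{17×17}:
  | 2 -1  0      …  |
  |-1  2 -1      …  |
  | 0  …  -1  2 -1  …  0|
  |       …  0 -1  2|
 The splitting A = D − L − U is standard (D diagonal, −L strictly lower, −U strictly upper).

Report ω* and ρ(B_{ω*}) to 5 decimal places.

ω* = 1.70409, ρ_SOR = 0.70409

n=17: λ(B_J) = 1 − λ(A)/2 = cos(kπ/18); k=1 gives ρ_J = 0.98481.
1 − cos²(π/18) = sin²(π/18) ⇒ √(1−ρ_J²) = sin(π/18) = 0.173648.
So ω* = 2/1.173648 = 1.70409 (Young).
At ω = 1.70409 every |λ(B_ω)| = ω−1, so ρ_SOR = 0.70409.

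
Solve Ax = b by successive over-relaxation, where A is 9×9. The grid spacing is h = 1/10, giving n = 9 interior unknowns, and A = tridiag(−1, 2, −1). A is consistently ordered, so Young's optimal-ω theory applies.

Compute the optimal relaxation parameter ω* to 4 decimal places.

½·tridiag(1,0,1) at n=9: λ_k = cos(kπ/10); max |λ| at k=1 ⇒ ρ_J = cos(π/10) ≈ 0.9511.
√(1−ρ_J²) simplifies to sin(π/10) = 0.30902.
Young: ω* = 2/(1+√(1−ρ_J²)) = 2/(1+0.30902) = 2/1.30902 = 1.5279.
and ρ(B_{ω*}) = 1.5279 − 1 = 0.5279.

ω* = 1.5279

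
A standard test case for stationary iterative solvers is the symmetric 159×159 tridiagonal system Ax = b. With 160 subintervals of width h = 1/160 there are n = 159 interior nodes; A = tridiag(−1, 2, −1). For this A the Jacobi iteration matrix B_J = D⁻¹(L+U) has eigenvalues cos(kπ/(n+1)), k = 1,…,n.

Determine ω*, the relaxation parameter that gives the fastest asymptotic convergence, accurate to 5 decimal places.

ω* = 1.96149

B_J for the 159×159 system has eigenvalues cos(kπ/160); ρ_J = cos(π/160) = 0.99981.
root = sin(π/160) = 0.019634  (since 1−cos² = sin²).
ω* = 2 / (1 + 0.019634) = 2 / 1.019634 ≈ 1.96149.
At ω = 1.96149 every |λ(B_ω)| = ω−1, so ρ_SOR = 0.96149.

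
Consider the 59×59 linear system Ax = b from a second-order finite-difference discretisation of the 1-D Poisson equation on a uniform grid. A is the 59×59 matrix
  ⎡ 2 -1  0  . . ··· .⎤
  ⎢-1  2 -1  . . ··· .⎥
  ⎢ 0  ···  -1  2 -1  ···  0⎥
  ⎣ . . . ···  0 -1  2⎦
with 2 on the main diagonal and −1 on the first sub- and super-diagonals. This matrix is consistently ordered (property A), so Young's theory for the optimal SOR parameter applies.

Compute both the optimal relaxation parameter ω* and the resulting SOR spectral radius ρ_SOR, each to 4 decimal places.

B_J for the 59×59 system has eigenvalues cos(kπ/60); ρ_J = cos(π/60) = 0.9986.
√(1 − cos²(π/60)) = sin(π/60) ≈ 0.05234.
[ω*] 2 ÷ (1 + 0.05234) = 2 ÷ 1.05234 = 1.9005.
ρ_SOR = ω* − 1 ≈ 0.9005.

ω* = 1.9005, ρ_SOR = 0.9005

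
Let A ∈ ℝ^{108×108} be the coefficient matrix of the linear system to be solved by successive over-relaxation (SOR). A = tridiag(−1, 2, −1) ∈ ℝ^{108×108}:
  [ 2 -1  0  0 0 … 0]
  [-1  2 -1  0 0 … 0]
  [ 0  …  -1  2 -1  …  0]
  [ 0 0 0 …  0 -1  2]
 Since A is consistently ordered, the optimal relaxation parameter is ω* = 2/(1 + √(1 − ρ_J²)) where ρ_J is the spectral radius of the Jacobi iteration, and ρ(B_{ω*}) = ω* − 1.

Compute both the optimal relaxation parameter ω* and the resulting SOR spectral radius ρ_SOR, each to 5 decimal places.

ω* = 1.94398, ρ_SOR = 0.94398

[ρ_J] n=108: ρ(B_J) = cos(π/(n+1)) = cos(π/109) = 0.99958.
1 − cos²(π/109) = sin²(π/109) ⇒ √(1−ρ_J²) = sin(π/109) = 0.028818.
ω* = 2/(1 + 0.028818) = 2/1.028818 = 1.94398.
[ρ_SOR] ω* − 1 = 0.94398.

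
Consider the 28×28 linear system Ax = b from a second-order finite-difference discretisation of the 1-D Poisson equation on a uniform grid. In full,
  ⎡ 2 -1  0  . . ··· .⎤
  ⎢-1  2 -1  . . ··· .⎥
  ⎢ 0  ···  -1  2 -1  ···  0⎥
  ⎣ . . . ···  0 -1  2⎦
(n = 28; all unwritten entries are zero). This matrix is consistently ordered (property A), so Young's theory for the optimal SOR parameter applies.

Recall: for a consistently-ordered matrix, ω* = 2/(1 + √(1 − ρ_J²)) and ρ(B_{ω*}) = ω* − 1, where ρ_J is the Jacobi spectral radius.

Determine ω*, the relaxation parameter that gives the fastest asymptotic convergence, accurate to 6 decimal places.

With n=28, ρ(Jacobi) = cos(π/29) = 0.994138.
root = sin(π/29) = 0.1081190  (since 1−cos² = sin²).
ω* = 2/(1 + 0.1081190) = 2/1.1081190 = 1.804860.
[ρ_SOR] ω* − 1 = 0.804860.

ω* = 1.804860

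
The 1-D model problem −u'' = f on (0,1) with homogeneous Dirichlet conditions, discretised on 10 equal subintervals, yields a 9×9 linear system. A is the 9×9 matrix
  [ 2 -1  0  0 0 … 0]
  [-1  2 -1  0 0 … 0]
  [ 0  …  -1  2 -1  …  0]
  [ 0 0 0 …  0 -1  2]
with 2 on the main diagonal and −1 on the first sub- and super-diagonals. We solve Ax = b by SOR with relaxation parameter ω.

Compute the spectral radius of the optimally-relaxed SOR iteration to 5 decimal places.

B_J for the 9×9 system has eigenvalues cos(kπ/10); ρ_J = cos(π/10) = 0.95106.
√(1−ρ_J²) simplifies to sin(π/10) = 0.309017.
Then 2/(1+√(1−ρ_J²)) = 2/(1+0.309017); ω* = 2/1.309017 = 1.52786.
ρ_SOR = ω* − 1 ≈ 0.52786.

ρ_SOR = 0.52786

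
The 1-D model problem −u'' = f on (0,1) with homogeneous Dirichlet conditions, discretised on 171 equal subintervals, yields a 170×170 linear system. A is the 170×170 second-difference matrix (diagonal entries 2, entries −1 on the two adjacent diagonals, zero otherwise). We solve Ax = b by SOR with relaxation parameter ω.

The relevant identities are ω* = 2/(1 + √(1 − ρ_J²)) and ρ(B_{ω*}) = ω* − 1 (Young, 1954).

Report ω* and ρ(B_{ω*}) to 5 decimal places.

ω* = 1.96392, ρ_SOR = 0.96392

n=170: λ(B_J) = 1 − λ(A)/2 = cos(kπ/171); k=1 gives ρ_J = 0.99983.
1 − cos²(π/171) = sin²(π/171) ⇒ √(1−ρ_J²) = sin(π/171) = 0.018371.
So ω* = 2/1.018371 = 1.96392 (Young).
and ρ(B_{ω*}) = 1.96392 − 1 = 0.96392.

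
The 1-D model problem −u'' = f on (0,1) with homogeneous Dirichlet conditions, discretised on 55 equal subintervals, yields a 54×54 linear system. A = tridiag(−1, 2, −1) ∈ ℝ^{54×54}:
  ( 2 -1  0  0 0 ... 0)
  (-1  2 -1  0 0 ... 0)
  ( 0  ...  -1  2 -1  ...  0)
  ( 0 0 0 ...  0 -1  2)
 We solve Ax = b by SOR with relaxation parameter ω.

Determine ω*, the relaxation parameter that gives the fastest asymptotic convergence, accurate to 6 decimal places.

B_J for the 54×54 system has eigenvalues cos(kπ/55); ρ_J = cos(π/55) = 0.998369.
√(1 − cos²(π/55)) = sin(π/55) ≈ 0.0570888.
ω* = 2/(1 + 0.0570888) = 2/1.0570888 = 1.891989.
ρ_SOR = ω* − 1 ≈ 0.891989.

ω* = 1.891989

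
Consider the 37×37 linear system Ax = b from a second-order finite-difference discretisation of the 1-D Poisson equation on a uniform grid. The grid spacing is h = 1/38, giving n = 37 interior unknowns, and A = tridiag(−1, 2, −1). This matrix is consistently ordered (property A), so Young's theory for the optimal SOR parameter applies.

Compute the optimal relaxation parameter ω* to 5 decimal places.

ρ_J = max_k |cos(kπ/38)| = cos(π/38) = 0.99658
root = sin(π/38) = 0.082579  (since 1−cos² = sin²).
Then 2/(1+√(1−ρ_J²)) = 2/(1+0.082579); ω* = 2/1.082579 = 1.84744.
and ρ(B_{ω*}) = 1.84744 − 1 = 0.84744.

ω* = 1.84744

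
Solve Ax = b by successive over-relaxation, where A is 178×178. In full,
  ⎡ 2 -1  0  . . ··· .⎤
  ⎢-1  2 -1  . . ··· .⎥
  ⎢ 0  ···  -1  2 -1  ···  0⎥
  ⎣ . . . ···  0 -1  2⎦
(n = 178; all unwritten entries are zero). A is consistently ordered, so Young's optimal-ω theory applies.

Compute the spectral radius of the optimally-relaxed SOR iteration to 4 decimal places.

ρ_J = max_k |cos(kπ/179)| = cos(π/179) = 0.9998
√(1 − cos²(π/179)) = sin(π/179) ≈ 0.01755.
ω* = 2/(1 + 0.01755) = 2/1.01755 = 1.9655.
ρ_SOR = ω* − 1 = 1.9655 − 1 = 0.9655.

ρ_SOR = 0.9655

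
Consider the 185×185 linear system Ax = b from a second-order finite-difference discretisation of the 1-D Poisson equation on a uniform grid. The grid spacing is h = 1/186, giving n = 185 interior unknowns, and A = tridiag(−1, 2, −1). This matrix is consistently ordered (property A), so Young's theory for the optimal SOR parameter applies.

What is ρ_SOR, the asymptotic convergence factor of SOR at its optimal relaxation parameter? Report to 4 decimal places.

ρ_SOR = 0.9668

B_J for the 185×185 system has eigenvalues cos(kπ/186); ρ_J = cos(π/186) = 0.9999.
1 − cos²(π/186) = sin²(π/186) ⇒ √(1−ρ_J²) = sin(π/186) = 0.01689.
Young: ω* = 2/(1+√(1−ρ_J²)) = 2/(1+0.01689) = 2/1.01689 = 1.9668.
Hence ρ(B_{ω*}) = 1.9668 − 1 = 0.9668.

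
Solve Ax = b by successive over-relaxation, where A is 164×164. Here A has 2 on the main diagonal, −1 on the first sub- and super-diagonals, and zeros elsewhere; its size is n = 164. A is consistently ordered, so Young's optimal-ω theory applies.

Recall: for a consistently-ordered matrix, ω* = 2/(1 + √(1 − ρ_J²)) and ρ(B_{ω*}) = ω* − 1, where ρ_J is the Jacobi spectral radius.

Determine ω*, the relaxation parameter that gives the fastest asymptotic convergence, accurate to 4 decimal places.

With n=164, ρ(Jacobi) = cos(π/165) = 0.9998.
√(1 − cos²(π/165)) = sin(π/165) ≈ 0.01904.
Young: ω* = 2/(1+√(1−ρ_J²)) = 2/(1+0.01904) = 2/1.01904 = 1.9626.
[ρ_SOR] ω* − 1 = 0.9626.

ω* = 1.9626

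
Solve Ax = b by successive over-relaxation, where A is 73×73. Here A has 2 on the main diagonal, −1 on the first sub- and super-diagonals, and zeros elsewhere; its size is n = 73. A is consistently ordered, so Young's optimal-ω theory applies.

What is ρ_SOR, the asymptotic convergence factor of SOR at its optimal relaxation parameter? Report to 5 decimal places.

n=73: λ(B_J) = 1 − λ(A)/2 = cos(kπ/74); k=1 gives ρ_J = 0.99910.
√(1−ρ_J²) = |sin(π/74)| = 0.042441
Young: ω* = 2/(1+√(1−ρ_J²)) = 2/(1+0.042441) = 2/1.042441 = 1.91857.
[ρ_SOR] ω* − 1 = 0.91857.

ρ_SOR = 0.91857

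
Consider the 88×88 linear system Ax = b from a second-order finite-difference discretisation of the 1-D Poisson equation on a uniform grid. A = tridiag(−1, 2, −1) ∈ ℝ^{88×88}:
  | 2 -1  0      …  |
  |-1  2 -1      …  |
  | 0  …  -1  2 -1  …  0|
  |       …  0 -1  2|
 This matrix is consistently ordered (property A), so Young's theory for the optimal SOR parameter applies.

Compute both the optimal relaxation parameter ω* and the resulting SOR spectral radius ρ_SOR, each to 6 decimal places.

n=88: λ(B_J) = 1 − λ(A)/2 = cos(kπ/89); k=1 gives ρ_J = 0.999377.
√(1 − cos²(π/89)) = sin(π/89) ≈ 0.0352915.
ω* = 2/(1+0.0352915) = 1.931823
At ω = 1.931823 every |λ(B_ω)| = ω−1, so ρ_SOR = 0.931823.

ω* = 1.931823, ρ_SOR = 0.931823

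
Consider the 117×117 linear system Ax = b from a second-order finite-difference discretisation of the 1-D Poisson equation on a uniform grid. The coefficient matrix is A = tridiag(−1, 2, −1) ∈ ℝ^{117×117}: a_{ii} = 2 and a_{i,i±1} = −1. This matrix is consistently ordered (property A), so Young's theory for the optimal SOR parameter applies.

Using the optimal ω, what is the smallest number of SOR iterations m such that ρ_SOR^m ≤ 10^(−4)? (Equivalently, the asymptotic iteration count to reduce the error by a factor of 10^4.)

With n=117, ρ(Jacobi) = cos(π/118) = 0.9996456.
√(1−ρ_J²) = |sin(π/118)| = 0.0266205
ω* = 2/(1+0.0266205) = 1.9481396
ρ(B_{ω*}) = ω*−1 = 0.9481396
4·ln10 = 9.21034; −ln(0.9481396) = 0.0532535; m = ⌈9.21034/0.0532535⌉ = ⌈172.953⌉ = 173.

m = 173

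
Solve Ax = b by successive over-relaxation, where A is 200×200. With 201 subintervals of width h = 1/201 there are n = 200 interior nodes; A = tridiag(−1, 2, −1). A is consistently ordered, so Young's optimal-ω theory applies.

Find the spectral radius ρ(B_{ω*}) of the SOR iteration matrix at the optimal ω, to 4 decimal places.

ρ_J = max_k |cos(kπ/201)| = cos(π/201) = 0.9999
√(1−ρ_J²) = |sin(π/201)| = 0.01563
ω* = 2/(1+0.01563) = 1.9692
ρ_SOR = ω* − 1 = 1.9692 − 1 = 0.9692.

ρ_SOR = 0.9692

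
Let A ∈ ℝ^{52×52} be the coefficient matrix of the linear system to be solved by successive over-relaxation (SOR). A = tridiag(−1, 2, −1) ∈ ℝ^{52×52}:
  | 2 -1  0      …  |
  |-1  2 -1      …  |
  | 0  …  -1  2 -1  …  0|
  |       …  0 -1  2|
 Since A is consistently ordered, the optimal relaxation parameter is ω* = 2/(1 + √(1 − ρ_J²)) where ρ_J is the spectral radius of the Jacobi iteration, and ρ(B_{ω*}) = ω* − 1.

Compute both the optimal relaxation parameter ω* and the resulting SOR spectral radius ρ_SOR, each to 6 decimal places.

ρ_J = max_k |cos(kπ/53)| = cos(π/53) = 0.998244
√(1 − cos²(π/53)) = sin(π/53) ≈ 0.0592406.
ω* = 2/(1+0.0592406) = 1.888145
ρ_SOR = ω* − 1 ≈ 0.888145.

ω* = 1.888145, ρ_SOR = 0.888145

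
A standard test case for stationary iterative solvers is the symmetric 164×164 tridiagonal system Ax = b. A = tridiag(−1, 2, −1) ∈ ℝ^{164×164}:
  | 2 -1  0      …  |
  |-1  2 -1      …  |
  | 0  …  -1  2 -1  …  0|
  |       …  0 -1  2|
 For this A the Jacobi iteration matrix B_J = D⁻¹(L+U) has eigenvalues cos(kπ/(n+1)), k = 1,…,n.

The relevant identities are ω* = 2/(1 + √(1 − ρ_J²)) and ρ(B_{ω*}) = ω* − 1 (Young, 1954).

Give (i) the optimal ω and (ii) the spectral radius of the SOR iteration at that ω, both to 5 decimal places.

ω* = 1.96263, ρ_SOR = 0.96263

B_J for the 164×164 system has eigenvalues cos(kπ/165); ρ_J = cos(π/165) = 0.99982.
√(1−ρ_J²) simplifies to sin(π/165) = 0.019039.
ω* = 2/(1+0.019039) = 1.96263
Hence ρ(B_{ω*}) = 1.96263 − 1 = 0.96263.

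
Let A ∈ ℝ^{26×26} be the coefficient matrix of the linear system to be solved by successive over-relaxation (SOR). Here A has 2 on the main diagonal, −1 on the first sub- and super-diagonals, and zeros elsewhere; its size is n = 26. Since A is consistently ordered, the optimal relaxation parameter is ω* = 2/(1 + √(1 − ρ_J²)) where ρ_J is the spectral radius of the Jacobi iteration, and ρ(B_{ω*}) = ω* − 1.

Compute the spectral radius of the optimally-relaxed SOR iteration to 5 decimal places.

ρ_SOR = 0.79197

B_J for the 26×26 system has eigenvalues cos(kπ/27); ρ_J = cos(π/27) = 0.99324.
√(1−ρ_J²) = |sin(π/27)| = 0.116093
ω* = 2/(1 + 0.116093) = 2/1.116093 = 1.79197.
Hence ρ(B_{ω*}) = 1.79197 − 1 = 0.79197.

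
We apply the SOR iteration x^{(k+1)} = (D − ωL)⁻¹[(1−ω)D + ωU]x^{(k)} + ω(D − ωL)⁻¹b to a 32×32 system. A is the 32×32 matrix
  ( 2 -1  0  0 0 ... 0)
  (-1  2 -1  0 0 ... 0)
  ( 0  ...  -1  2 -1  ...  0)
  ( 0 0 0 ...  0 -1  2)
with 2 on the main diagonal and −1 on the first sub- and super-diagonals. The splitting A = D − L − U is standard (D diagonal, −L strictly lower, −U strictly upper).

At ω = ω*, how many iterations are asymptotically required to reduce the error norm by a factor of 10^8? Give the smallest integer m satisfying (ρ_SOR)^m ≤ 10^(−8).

m = 97

With n=32, ρ(Jacobi) = cos(π/33) = 0.9954719.
√(1−ρ_J²) = |sin(π/33)| = 0.0950560
ω* = 2/(1 + 0.0950560) = 2/1.0950560 = 1.8263906.
ρ_SOR = ω* − 1 = 1.8263906 − 1 = 0.8263906.
For 8 digits: m = 8·ln10 / (−ln 0.8263906) = 18.4207/0.190688 = 96.601; round up → m = 97.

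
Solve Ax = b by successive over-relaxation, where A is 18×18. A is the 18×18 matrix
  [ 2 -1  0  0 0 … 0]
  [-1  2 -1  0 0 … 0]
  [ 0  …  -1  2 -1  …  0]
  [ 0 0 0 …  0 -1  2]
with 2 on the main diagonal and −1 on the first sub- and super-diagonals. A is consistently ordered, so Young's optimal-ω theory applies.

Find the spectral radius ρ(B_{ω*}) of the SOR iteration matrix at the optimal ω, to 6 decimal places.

ρ_SOR = 0.717336

B_J for the 18×18 system has eigenvalues cos(kπ/19); ρ_J = cos(π/19) = 0.986361.
1 − cos²(π/19) = sin²(π/19) ⇒ √(1−ρ_J²) = sin(π/19) = 0.1645946.
[ω*] 2 ÷ (1 + 0.1645946) = 2 ÷ 1.1645946 = 1.717336.
At ω = 1.717336 every |λ(B_ω)| = ω−1, so ρ_SOR = 0.717336.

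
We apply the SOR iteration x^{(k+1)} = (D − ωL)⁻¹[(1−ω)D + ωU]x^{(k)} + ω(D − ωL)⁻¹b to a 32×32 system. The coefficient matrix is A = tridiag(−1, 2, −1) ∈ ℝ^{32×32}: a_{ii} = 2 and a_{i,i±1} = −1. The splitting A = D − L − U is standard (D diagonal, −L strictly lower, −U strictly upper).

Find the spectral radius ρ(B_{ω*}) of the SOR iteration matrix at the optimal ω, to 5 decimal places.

ρ_J = max_k |cos(kπ/33)| = cos(π/33) = 0.99547
1 − cos²(π/33) = sin²(π/33) ⇒ √(1−ρ_J²) = sin(π/33) = 0.095056.
[ω*] 2 ÷ (1 + 0.095056) = 2 ÷ 1.095056 = 1.82639.
ρ_SOR = ω* − 1 = 1.82639 − 1 = 0.82639.

ρ_SOR = 0.82639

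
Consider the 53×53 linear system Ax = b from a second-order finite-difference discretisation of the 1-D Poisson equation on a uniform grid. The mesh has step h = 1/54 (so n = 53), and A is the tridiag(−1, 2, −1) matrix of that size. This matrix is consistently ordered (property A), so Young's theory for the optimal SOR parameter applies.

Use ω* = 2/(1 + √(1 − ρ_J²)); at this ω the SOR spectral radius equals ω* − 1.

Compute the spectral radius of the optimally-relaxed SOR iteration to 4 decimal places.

ρ_SOR = 0.8901

n=53: λ(B_J) = 1 − λ(A)/2 = cos(kπ/54); k=1 gives ρ_J = 0.9983.
√(1−ρ_J²) simplifies to sin(π/54) = 0.05814.
ω* = 2/(1 + 0.05814) = 2/1.05814 = 1.8901.
ρ_SOR = ω* − 1 = 1.8901 − 1 = 0.8901.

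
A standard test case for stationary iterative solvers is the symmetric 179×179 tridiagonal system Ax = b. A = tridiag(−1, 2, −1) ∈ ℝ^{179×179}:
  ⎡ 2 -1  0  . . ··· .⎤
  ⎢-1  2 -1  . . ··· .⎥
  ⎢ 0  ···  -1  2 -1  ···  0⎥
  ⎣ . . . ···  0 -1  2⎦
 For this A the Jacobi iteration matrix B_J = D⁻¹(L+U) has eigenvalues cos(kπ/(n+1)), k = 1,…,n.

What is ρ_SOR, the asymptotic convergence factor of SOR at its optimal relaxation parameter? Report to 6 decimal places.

ρ_SOR = 0.965694

With n=179, ρ(Jacobi) = cos(π/180) = 0.999848.
root = sin(π/180) = 0.0174524  (since 1−cos² = sin²).
Then 2/(1+√(1−ρ_J²)) = 2/(1+0.0174524); ω* = 2/1.0174524 = 1.965694.
ρ_SOR = ω* − 1 ≈ 0.965694.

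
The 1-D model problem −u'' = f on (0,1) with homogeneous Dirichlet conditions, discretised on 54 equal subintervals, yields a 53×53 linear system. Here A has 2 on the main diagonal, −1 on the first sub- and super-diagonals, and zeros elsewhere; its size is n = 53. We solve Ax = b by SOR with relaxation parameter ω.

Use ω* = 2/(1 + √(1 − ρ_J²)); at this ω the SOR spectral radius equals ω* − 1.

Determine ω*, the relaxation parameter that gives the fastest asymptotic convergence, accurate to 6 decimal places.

B_J for the 53×53 system has eigenvalues cos(kπ/54); ρ_J = cos(π/54) = 0.998308.
1 − cos²(π/54) = sin²(π/54) ⇒ √(1−ρ_J²) = sin(π/54) = 0.0581448.
[ω*] 2 ÷ (1 + 0.0581448) = 2 ÷ 1.0581448 = 1.890100.
Hence ρ(B_{ω*}) = 1.890100 − 1 = 0.890100.

ω* = 1.890100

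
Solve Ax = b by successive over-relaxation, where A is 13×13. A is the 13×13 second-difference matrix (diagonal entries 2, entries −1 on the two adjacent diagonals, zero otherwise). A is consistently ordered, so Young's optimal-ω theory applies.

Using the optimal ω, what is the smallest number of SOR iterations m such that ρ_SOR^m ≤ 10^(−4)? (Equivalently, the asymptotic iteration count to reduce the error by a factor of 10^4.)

m = 21

spectrum of D⁻¹(L+U) = {cos(kπ/14) : 1≤k≤13}; ρ_J = cos(π/14) = 0.9749279.
√(1−ρ_J²) simplifies to sin(π/14) = 0.2225209.
So ω* = 2/1.2225209 = 1.6359639 (Young).
At ω = 1.6359639 every |λ(B_ω)| = ω−1, so ρ_SOR = 0.6359639.
4·ln10 = 9.21034; −ln(0.6359639) = 0.452613; m = ⌈9.21034/0.452613⌉ = ⌈20.349⌉ = 21.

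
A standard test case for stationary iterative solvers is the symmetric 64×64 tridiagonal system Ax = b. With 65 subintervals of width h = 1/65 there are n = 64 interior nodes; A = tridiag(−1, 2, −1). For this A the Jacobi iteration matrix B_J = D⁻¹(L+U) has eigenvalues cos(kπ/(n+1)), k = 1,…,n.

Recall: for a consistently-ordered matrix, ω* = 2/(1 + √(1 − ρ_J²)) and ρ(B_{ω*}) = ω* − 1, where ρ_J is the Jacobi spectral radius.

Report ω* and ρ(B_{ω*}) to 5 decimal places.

ω* = 1.90783, ρ_SOR = 0.90783

[ρ_J] n=64: ρ(B_J) = cos(π/(n+1)) = cos(π/65) = 0.99883.
√(1−ρ_J²) = |sin(π/65)| = 0.048313
So ω* = 2/1.048313 = 1.90783 (Young).
At ω = 1.90783 every |λ(B_ω)| = ω−1, so ρ_SOR = 0.90783.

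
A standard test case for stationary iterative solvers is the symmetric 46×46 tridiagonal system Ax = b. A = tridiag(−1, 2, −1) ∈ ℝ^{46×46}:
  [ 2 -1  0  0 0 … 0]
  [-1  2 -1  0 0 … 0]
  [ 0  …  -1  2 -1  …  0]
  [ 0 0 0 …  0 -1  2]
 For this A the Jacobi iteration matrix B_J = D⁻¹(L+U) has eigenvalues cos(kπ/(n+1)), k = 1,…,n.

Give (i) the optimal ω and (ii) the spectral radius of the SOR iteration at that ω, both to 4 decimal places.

ω* = 1.8748, ρ_SOR = 0.8748

With n=46, ρ(Jacobi) = cos(π/47) = 0.9978.
√(1 − cos²(π/47)) = sin(π/47) ≈ 0.06679.
Then 2/(1+√(1−ρ_J²)) = 2/(1+0.06679); ω* = 2/1.06679 = 1.8748.
[ρ_SOR] ω* − 1 = 0.8748.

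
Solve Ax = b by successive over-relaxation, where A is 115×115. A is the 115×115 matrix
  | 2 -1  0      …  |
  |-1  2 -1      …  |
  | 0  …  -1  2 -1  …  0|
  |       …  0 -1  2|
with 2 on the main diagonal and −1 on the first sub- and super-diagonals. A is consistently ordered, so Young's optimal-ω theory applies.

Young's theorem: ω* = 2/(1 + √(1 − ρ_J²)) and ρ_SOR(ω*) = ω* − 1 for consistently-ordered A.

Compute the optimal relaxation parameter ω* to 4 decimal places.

spectrum of D⁻¹(L+U) = {cos(kπ/116) : 1≤k≤115}; ρ_J = cos(π/116) = 0.9996.
√(1−ρ_J²) simplifies to sin(π/116) = 0.02708.
Young: ω* = 2/(1+√(1−ρ_J²)) = 2/(1+0.02708) = 2/1.02708 = 1.9473.
ρ(B_{ω*}) = ω*−1 = 0.9473

ω* = 1.9473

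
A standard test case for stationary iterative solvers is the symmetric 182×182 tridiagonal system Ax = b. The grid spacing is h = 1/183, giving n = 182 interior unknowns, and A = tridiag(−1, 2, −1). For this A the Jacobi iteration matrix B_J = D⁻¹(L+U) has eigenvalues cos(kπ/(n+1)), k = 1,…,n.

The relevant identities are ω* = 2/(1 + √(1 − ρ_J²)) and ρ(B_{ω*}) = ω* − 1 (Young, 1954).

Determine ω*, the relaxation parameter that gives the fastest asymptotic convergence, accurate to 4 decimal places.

ω* = 1.9662

[ρ_J] n=182: ρ(B_J) = cos(π/(n+1)) = cos(π/183) = 0.9999.
√(1−ρ_J²) = |sin(π/183)| = 0.01717
ω* = 2/(1+0.01717) = 1.9662
ρ(B_{ω*}) = ω*−1 = 0.9662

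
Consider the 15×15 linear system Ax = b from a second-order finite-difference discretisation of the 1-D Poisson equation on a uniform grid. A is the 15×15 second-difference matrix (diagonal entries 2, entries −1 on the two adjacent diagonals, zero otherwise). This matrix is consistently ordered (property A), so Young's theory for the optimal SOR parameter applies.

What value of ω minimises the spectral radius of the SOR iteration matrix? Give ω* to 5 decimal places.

ω* = 1.67351

[ρ_J] n=15: ρ(B_J) = cos(π/(n+1)) = cos(π/16) = 0.98079.
√(1−ρ_J²) simplifies to sin(π/16) = 0.195090.
[ω*] 2 ÷ (1 + 0.195090) = 2 ÷ 1.195090 = 1.67351.
[ρ_SOR] ω* − 1 = 0.67351.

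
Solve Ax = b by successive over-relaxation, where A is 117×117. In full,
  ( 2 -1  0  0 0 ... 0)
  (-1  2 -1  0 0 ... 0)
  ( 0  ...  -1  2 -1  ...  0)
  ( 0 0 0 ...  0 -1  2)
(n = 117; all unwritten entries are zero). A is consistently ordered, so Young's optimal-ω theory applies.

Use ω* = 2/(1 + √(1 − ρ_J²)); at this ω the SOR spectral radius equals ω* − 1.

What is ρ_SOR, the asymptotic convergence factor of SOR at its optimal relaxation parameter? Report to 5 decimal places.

ρ_SOR = 0.94814

With n=117, ρ(Jacobi) = cos(π/118) = 0.99965.
1 − cos²(π/118) = sin²(π/118) ⇒ √(1−ρ_J²) = sin(π/118) = 0.026621.
ω* = 2 / (1 + 0.026621) = 2 / 1.026621 ≈ 1.94814.
At ω = 1.94814 every |λ(B_ω)| = ω−1, so ρ_SOR = 0.94814.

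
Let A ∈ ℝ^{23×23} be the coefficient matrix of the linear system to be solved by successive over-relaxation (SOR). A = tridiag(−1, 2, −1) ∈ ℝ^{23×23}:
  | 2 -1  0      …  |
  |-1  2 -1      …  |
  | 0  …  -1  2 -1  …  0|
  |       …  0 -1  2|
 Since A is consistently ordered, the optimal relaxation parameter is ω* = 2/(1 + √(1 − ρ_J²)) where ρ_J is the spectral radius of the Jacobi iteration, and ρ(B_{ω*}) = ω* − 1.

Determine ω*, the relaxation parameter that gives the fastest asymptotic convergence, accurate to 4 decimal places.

B_J for the 23×23 system has eigenvalues cos(kπ/24); ρ_J = cos(π/24) = 0.9914.
root = sin(π/24) = 0.13053  (since 1−cos² = sin²).
Young: ω* = 2/(1+√(1−ρ_J²)) = 2/(1+0.13053) = 2/1.13053 = 1.7691.
Hence ρ(B_{ω*}) = 1.7691 − 1 = 0.7691.

ω* = 1.7691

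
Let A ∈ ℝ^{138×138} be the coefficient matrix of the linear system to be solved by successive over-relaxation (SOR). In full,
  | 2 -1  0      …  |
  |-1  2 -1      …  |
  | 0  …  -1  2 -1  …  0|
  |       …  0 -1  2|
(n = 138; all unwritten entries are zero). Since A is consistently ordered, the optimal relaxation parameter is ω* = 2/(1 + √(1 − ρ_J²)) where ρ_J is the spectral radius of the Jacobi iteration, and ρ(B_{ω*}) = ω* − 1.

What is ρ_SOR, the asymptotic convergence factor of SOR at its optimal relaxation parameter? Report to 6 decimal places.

ρ_SOR = 0.955800

B_J for the 138×138 system has eigenvalues cos(kπ/139); ρ_J = cos(π/139) = 0.999745.
√(1 − cos²(π/139)) = sin(π/139) ≈ 0.0225995.
ω* = 2 / (1 + 0.0225995) = 2 / 1.0225995 ≈ 1.955800.
and ρ(B_{ω*}) = 1.955800 − 1 = 0.955800.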